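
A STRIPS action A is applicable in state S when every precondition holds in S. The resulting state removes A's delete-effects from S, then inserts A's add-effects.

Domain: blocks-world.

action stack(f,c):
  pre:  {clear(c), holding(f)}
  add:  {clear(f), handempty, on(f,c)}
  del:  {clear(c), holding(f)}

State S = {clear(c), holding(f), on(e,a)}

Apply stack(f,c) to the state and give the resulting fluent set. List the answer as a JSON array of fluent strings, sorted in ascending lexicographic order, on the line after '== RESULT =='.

Progress:
  pre ⊆ S: {clear(c), holding(f)} ⊆ S  — applicable
  S \ del = {on(e,a)}
  ∪ add   = {clear(f), handempty, on(e,a), on(f,c)}

== RESULT ==
["clear(f)", "handempty", "on(e,a)", "on(f,c)"]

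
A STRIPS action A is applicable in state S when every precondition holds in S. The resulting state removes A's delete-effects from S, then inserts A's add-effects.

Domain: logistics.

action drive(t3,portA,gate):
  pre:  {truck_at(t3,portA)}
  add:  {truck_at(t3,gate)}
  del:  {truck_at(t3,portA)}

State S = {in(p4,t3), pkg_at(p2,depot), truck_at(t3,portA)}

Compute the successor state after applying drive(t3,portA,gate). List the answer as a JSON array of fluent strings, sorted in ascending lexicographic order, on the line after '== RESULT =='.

Progress:
  pre ⊆ S: {truck_at(t3,portA)} ⊆ S  — applicable
  S \ del = {in(p4,t3), pkg_at(p2,depot)}
  ∪ add   = {in(p4,t3), pkg_at(p2,depot), truck_at(t3,gate)}

== RESULT ==
["in(p4,t3)", "pkg_at(p2,depot)", "truck_at(t3,gate)"]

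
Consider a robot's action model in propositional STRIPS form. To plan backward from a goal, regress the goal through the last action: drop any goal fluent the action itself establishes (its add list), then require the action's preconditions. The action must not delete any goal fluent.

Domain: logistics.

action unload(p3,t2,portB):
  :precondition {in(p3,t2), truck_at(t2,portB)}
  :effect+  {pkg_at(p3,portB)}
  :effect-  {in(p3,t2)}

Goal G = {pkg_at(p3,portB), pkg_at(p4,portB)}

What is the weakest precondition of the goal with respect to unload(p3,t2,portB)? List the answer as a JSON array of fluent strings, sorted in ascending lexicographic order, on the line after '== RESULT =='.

Regress:
  G ∩ del = {}  (empty — regression defined)
  G \ add = {pkg_at(p3,portB), pkg_at(p4,portB)} \ {pkg_at(p3,portB)} = {pkg_at(p4,portB)}
  ∪ pre   = {pkg_at(p4,portB)} ∪ {in(p3,t2), truck_at(t2,portB)}
          = {in(p3,t2), pkg_at(p4,portB), truck_at(t2,portB)}

== RESULT ==
["in(p3,t2)", "pkg_at(p4,portB)", "truck_at(t2,portB)"]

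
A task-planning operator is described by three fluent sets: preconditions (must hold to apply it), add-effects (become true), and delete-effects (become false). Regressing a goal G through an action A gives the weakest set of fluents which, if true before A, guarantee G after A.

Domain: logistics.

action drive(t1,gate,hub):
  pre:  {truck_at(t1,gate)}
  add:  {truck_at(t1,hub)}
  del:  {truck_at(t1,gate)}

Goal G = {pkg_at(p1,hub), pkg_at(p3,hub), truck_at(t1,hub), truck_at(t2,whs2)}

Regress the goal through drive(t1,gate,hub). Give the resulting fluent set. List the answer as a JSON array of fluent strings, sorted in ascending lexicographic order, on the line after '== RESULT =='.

Compute (G \ add) ∪ pre:
  G ∩ del = {}  (empty — regression defined)
  G \ add = {pkg_at(p1,hub), pkg_at(p3,hub), truck_at(t1,hub), truck_at(t2,whs2)} \ {truck_at(t1,hub)} = {pkg_at(p1,hub), pkg_at(p3,hub), truck_at(t2,whs2)}
  ∪ pre   = {pkg_at(p1,hub), pkg_at(p3,hub), truck_at(t2,whs2)} ∪ {truck_at(t1,gate)}
          = {pkg_at(p1,hub), pkg_at(p3,hub), truck_at(t1,gate), truck_at(t2,whs2)}

== RESULT ==
["pkg_at(p1,hub)", "pkg_at(p3,hub)", "truck_at(t1,gate)", "truck_at(t2,whs2)"]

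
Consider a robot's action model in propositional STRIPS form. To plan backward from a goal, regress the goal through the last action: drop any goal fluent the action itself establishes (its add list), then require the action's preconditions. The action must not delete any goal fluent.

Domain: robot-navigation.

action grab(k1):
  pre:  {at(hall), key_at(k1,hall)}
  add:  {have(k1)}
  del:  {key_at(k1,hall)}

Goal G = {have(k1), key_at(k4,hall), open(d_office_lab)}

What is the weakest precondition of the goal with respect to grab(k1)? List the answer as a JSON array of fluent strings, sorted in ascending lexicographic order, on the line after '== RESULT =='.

Regress:
  G ∩ del = {}  (empty — regression defined)
  G \ add = {have(k1), key_at(k4,hall), open(d_office_lab)} \ {have(k1)} = {key_at(k4,hall), open(d_office_lab)}
  ∪ pre   = {key_at(k4,hall), open(d_office_lab)} ∪ {at(hall), key_at(k1,hall)}
          = {at(hall), key_at(k1,hall), key_at(k4,hall), open(d_office_lab)}

== RESULT ==
["at(hall)", "key_at(k1,hall)", "key_at(k4,hall)", "open(d_office_lab)"]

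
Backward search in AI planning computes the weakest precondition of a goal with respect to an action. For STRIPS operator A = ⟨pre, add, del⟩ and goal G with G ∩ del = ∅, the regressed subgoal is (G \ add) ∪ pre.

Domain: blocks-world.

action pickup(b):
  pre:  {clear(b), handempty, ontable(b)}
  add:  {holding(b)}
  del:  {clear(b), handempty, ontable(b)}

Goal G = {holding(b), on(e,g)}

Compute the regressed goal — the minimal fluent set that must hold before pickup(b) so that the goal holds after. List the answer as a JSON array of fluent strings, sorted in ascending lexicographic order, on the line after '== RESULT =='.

Regress:
  G ∩ del = {}  (empty — regression defined)
  G \ add = {holding(b), on(e,g)} \ {holding(b)} = {on(e,g)}
  ∪ pre   = {on(e,g)} ∪ {clear(b), handempty, ontable(b)}
          = {clear(b), handempty, on(e,g), ontable(b)}

== RESULT ==
["clear(b)", "handempty", "on(e,g)", "ontable(b)"]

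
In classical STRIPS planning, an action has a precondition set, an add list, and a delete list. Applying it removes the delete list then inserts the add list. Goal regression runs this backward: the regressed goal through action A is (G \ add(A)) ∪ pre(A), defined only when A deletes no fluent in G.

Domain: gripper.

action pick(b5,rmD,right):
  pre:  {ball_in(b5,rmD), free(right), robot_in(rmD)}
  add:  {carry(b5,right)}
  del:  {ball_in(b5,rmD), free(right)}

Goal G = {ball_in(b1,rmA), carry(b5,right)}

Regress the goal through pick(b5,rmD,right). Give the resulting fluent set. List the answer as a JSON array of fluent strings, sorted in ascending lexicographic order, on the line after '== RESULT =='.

Regress:
  G ∩ del = {}  (empty — regression defined)
  G \ add = {ball_in(b1,rmA), carry(b5,right)} \ {carry(b5,right)} = {ball_in(b1,rmA)}
  ∪ pre   = {ball_in(b1,rmA)} ∪ {ball_in(b5,rmD), free(right), robot_in(rmD)}
          = {ball_in(b1,rmA), ball_in(b5,rmD), free(right), robot_in(rmD)}

== RESULT ==
["ball_in(b1,rmA)", "ball_in(b5,rmD)", "free(right)", "robot_in(rmD)"]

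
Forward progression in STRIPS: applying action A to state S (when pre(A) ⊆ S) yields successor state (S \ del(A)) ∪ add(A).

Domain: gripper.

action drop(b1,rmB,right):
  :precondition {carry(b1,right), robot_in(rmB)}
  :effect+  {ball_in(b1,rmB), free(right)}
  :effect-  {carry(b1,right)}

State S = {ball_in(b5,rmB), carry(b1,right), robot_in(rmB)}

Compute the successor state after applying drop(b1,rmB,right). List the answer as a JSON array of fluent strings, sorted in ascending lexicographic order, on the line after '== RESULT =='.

Compute (S \ del) ∪ add:
  pre ⊆ S: {carry(b1,right), robot_in(rmB)} ⊆ S  — applicable
  S \ del = {ball_in(b5,rmB), robot_in(rmB)}
  ∪ add   = {ball_in(b1,rmB), ball_in(b5,rmB), free(right), robot_in(rmB)}

== RESULT ==
["ball_in(b1,rmB)", "ball_in(b5,rmB)", "free(right)", "robot_in(rmB)"]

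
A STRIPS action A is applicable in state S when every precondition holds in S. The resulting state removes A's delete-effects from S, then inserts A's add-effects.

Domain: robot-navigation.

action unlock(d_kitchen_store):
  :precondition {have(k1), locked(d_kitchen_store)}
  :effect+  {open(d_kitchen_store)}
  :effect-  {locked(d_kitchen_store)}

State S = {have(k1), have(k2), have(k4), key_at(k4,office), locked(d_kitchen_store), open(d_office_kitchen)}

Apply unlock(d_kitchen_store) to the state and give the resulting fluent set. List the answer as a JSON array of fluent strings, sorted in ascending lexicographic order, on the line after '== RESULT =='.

Compute (S \ del) ∪ add:
  pre ⊆ S: {have(k1), locked(d_kitchen_store)} ⊆ S  — applicable
  S \ del = {have(k1), have(k2), have(k4), key_at(k4,office), open(d_office_kitchen)}
  ∪ add   = {have(k1), have(k2), have(k4), key_at(k4,office), open(d_kitchen_store), open(d_office_kitchen)}

== RESULT ==
["have(k1)", "have(k2)", "have(k4)", "key_at(k4,office)", "open(d_kitchen_store)", "open(d_office_kitchen)"]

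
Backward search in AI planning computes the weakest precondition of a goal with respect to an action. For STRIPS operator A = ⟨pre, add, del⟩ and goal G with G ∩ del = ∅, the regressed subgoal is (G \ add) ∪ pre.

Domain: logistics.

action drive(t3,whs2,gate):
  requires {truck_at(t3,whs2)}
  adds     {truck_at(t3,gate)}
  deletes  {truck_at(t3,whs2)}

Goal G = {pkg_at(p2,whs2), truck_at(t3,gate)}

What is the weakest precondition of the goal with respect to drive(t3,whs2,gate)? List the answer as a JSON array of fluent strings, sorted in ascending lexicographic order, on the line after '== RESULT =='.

Compute (G \ add) ∪ pre:
  G ∩ del = {}  (empty — regression defined)
  G \ add = {pkg_at(p2,whs2), truck_at(t3,gate)} \ {truck_at(t3,gate)} = {pkg_at(p2,whs2)}
  ∪ pre   = {pkg_at(p2,whs2)} ∪ {truck_at(t3,whs2)}
          = {pkg_at(p2,whs2), truck_at(t3,whs2)}

== RESULT ==
["pkg_at(p2,whs2)", "truck_at(t3,whs2)"]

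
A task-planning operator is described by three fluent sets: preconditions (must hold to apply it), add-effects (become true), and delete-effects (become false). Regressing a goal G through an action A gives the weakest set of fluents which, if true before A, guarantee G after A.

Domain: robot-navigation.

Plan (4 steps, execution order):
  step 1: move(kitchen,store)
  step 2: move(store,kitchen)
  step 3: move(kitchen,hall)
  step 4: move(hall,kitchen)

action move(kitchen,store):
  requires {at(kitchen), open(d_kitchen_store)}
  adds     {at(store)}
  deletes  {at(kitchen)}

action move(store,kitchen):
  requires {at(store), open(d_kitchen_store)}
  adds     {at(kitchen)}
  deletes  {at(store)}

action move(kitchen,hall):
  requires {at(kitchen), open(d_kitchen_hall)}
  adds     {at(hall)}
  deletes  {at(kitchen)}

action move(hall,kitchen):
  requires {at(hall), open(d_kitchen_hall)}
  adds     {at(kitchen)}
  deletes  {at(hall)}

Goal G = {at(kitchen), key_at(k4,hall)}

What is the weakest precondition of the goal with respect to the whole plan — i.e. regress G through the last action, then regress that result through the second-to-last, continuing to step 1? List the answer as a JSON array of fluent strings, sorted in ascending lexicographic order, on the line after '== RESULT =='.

Work backward from the goal:
  through step 4 (move(hall,kitchen)): drop {at(kitchen)}, keep {key_at(k4,hall)}, require {at(hall), open(d_kitchen_hall)}
    → {at(hall), key_at(k4,hall), open(d_kitchen_hall)}
  through step 3 (move(kitchen,hall)): drop {at(hall)}, keep {key_at(k4,hall), open(d_kitchen_hall)}, require {at(kitchen), open(d_kitchen_hall)}
    → {at(kitchen), key_at(k4,hall), open(d_kitchen_hall)}
  through step 2 (move(store,kitchen)): drop {at(kitchen)}, keep {key_at(k4,hall), open(d_kitchen_hall)}, require {at(store), open(d_kitchen_store)}
    → {at(store), key_at(k4,hall), open(d_kitchen_hall), open(d_kitchen_store)}
  through step 1 (move(kitchen,store)): drop {at(store)}, keep {key_at(k4,hall), open(d_kitchen_hall), open(d_kitchen_store)}, require {at(kitchen), open(d_kitchen_store)}
    → {at(kitchen), key_at(k4,hall), open(d_kitchen_hall), open(d_kitchen_store)}

== RESULT ==
["at(kitchen)", "key_at(k4,hall)", "open(d_kitchen_hall)", "open(d_kitchen_store)"]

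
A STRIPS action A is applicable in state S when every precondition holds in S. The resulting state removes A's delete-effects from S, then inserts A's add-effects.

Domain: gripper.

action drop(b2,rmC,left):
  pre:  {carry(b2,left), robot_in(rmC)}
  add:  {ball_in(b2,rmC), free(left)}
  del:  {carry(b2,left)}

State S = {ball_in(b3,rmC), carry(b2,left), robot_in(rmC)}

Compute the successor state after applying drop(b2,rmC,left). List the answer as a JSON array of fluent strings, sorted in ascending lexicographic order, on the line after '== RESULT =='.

Progress:
  pre ⊆ S: {carry(b2,left), robot_in(rmC)} ⊆ S  — applicable
  S \ del = {ball_in(b3,rmC), robot_in(rmC)}
  ∪ add   = {ball_in(b2,rmC), ball_in(b3,rmC), free(left), robot_in(rmC)}

== RESULT ==
["ball_in(b2,rmC)", "ball_in(b3,rmC)", "free(left)", "robot_in(rmC)"]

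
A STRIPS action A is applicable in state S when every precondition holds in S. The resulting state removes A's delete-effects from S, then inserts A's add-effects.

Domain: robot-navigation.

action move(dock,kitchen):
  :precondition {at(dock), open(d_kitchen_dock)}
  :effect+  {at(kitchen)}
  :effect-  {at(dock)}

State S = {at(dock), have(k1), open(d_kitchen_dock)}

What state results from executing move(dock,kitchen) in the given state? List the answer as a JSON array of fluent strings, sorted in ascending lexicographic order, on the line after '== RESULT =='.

Progress:
  pre ⊆ S: {at(dock), open(d_kitchen_dock)} ⊆ S  — applicable
  S \ del = {have(k1), open(d_kitchen_dock)}
  ∪ add   = {at(kitchen), have(k1), open(d_kitchen_dock)}

== RESULT ==
["at(kitchen)", "have(k1)", "open(d_kitchen_dock)"]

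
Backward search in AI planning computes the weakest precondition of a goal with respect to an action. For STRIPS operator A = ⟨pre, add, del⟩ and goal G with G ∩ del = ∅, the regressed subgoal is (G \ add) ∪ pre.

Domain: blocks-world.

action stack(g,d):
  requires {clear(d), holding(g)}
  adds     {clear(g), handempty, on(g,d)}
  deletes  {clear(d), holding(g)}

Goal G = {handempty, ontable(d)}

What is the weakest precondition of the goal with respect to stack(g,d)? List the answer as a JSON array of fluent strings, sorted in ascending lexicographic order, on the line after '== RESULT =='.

Regress:
  G ∩ del = {}  (empty — regression defined)
  G \ add = {handempty, ontable(d)} \ {clear(g), handempty, on(g,d)} = {ontable(d)}
  ∪ pre   = {ontable(d)} ∪ {clear(d), holding(g)}
          = {clear(d), holding(g), ontable(d)}

== RESULT ==
["clear(d)", "holding(g)", "ontable(d)"]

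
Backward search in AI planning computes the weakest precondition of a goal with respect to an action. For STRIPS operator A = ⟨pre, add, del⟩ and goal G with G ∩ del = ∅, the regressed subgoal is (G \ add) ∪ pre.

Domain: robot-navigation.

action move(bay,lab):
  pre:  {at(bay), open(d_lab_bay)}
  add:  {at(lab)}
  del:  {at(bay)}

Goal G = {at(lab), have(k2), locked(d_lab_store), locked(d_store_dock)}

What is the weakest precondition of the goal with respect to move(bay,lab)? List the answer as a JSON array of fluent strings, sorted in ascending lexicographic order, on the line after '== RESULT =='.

Compute (G \ add) ∪ pre:
  G ∩ del = {}  (empty — regression defined)
  G \ add = {at(lab), have(k2), locked(d_lab_store), locked(d_store_dock)} \ {at(lab)} = {have(k2), locked(d_lab_store), locked(d_store_dock)}
  ∪ pre   = {have(k2), locked(d_lab_store), locked(d_store_dock)} ∪ {at(bay), open(d_lab_bay)}
          = {at(bay), have(k2), locked(d_lab_store), locked(d_store_dock), open(d_lab_bay)}

== RESULT ==
["at(bay)", "have(k2)", "locked(d_lab_store)", "locked(d_store_dock)", "open(d_lab_bay)"]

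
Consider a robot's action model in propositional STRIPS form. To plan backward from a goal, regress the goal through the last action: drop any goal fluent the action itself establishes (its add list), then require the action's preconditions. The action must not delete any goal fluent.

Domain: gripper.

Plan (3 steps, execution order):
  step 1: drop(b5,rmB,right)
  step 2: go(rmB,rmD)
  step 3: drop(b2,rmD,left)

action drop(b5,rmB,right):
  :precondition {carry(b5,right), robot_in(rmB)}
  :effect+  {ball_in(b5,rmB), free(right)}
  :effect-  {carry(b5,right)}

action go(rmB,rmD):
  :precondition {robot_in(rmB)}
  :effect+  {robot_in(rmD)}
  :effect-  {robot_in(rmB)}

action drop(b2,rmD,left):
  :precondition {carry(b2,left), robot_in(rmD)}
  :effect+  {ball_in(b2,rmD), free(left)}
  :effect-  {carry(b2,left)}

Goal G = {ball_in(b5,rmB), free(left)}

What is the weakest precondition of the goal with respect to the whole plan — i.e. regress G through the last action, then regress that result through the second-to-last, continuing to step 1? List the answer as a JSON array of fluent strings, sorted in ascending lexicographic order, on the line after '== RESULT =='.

Work backward from the goal:
  through step 3 (drop(b2,rmD,left)): drop {free(left)}, keep {ball_in(b5,rmB)}, require {carry(b2,left), robot_in(rmD)}
    → {ball_in(b5,rmB), carry(b2,left), robot_in(rmD)}
  through step 2 (go(rmB,rmD)): drop {robot_in(rmD)}, keep {ball_in(b5,rmB), carry(b2,left)}, require {robot_in(rmB)}
    → {ball_in(b5,rmB), carry(b2,left), robot_in(rmB)}
  through step 1 (drop(b5,rmB,right)): drop {ball_in(b5,rmB)}, keep {carry(b2,left), robot_in(rmB)}, require {carry(b5,right), robot_in(rmB)}
    → {carry(b2,left), carry(b5,right), robot_in(rmB)}

== RESULT ==
["carry(b2,left)", "carry(b5,right)", "robot_in(rmB)"]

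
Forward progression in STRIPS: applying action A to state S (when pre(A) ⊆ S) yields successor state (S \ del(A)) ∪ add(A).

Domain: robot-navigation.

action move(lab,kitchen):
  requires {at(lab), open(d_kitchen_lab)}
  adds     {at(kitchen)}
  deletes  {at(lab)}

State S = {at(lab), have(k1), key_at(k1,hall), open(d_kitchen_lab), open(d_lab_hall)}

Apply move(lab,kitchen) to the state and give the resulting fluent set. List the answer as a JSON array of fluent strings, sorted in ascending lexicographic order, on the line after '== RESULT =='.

Compute (S \ del) ∪ add:
  pre ⊆ S: {at(lab), open(d_kitchen_lab)} ⊆ S  — applicable
  S \ del = {have(k1), key_at(k1,hall), open(d_kitchen_lab), open(d_lab_hall)}
  ∪ add   = {at(kitchen), have(k1), key_at(k1,hall), open(d_kitchen_lab), open(d_lab_hall)}

== RESULT ==
["at(kitchen)", "have(k1)", "key_at(k1,hall)", "open(d_kitchen_lab)", "open(d_lab_hall)"]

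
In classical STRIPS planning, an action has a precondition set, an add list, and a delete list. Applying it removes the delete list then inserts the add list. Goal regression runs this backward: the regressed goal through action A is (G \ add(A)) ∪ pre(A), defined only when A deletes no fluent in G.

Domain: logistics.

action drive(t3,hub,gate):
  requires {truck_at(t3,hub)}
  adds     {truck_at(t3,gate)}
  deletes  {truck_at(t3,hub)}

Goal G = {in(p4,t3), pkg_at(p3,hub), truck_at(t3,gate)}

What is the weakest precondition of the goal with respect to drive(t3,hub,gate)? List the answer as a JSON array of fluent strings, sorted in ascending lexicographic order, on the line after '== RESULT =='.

Regress:
  G ∩ del = {}  (empty — regression defined)
  G \ add = {in(p4,t3), pkg_at(p3,hub), truck_at(t3,gate)} \ {truck_at(t3,gate)} = {in(p4,t3), pkg_at(p3,hub)}
  ∪ pre   = {in(p4,t3), pkg_at(p3,hub)} ∪ {truck_at(t3,hub)}
          = {in(p4,t3), pkg_at(p3,hub), truck_at(t3,hub)}

== RESULT ==
["in(p4,t3)", "pkg_at(p3,hub)", "truck_at(t3,hub)"]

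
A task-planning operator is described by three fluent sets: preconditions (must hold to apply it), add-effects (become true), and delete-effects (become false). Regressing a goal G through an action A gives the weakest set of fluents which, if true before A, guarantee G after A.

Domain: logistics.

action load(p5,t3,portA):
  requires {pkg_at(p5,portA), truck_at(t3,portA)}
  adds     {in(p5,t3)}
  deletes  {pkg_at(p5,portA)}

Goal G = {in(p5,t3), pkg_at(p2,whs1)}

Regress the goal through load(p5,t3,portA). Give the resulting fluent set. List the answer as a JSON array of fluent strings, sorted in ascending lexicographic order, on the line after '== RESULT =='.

Compute (G \ add) ∪ pre:
  G ∩ del = {}  (empty — regression defined)
  G \ add = {in(p5,t3), pkg_at(p2,whs1)} \ {in(p5,t3)} = {pkg_at(p2,whs1)}
  ∪ pre   = {pkg_at(p2,whs1)} ∪ {pkg_at(p5,portA), truck_at(t3,portA)}
          = {pkg_at(p2,whs1), pkg_at(p5,portA), truck_at(t3,portA)}

== RESULT ==
["pkg_at(p2,whs1)", "pkg_at(p5,portA)", "truck_at(t3,portA)"]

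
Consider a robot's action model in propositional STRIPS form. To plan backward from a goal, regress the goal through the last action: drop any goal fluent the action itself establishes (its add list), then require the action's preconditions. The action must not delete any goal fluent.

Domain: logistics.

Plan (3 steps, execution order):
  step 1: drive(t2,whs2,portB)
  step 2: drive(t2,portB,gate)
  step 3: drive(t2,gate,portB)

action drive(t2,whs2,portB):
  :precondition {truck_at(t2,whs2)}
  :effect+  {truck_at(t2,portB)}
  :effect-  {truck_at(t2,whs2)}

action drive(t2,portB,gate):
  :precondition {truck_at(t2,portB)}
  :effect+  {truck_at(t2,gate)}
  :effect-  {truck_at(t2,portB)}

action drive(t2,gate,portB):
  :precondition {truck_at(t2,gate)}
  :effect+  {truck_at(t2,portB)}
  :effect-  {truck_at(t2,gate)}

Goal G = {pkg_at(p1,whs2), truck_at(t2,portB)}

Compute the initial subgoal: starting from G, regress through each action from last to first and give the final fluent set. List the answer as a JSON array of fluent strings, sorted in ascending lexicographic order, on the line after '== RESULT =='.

Regress step by step:
  through step 3 (drive(t2,gate,portB)): drop {truck_at(t2,portB)}, keep {pkg_at(p1,whs2)}, require {truck_at(t2,gate)}
    → {pkg_at(p1,whs2), truck_at(t2,gate)}
  through step 2 (drive(t2,portB,gate)): drop {truck_at(t2,gate)}, keep {pkg_at(p1,whs2)}, require {truck_at(t2,portB)}
    → {pkg_at(p1,whs2), truck_at(t2,portB)}
  through step 1 (drive(t2,whs2,portB)): drop {truck_at(t2,portB)}, keep {pkg_at(p1,whs2)}, require {truck_at(t2,whs2)}
    → {pkg_at(p1,whs2), truck_at(t2,whs2)}

== RESULT ==
["pkg_at(p1,whs2)", "truck_at(t2,whs2)"]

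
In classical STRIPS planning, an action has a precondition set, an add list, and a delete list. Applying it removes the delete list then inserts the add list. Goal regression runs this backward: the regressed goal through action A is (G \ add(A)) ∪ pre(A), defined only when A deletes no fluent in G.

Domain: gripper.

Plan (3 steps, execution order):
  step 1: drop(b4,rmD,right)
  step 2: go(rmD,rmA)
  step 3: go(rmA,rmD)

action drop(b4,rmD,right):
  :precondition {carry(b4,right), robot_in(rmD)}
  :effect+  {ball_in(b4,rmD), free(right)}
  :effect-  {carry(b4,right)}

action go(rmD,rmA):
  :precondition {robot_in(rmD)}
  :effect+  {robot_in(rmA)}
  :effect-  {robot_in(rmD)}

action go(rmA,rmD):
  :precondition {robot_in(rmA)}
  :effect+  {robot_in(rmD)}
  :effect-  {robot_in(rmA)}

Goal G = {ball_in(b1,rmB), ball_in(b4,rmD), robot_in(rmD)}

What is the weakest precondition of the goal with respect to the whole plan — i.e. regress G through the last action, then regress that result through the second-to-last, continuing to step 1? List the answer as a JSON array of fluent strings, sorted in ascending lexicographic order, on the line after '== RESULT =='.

Work backward from the goal:
  through step 3 (go(rmA,rmD)): drop {robot_in(rmD)}, keep {ball_in(b1,rmB), ball_in(b4,rmD)}, require {robot_in(rmA)}
    → {ball_in(b1,rmB), ball_in(b4,rmD), robot_in(rmA)}
  through step 2 (go(rmD,rmA)): drop {robot_in(rmA)}, keep {ball_in(b1,rmB), ball_in(b4,rmD)}, require {robot_in(rmD)}
    → {ball_in(b1,rmB), ball_in(b4,rmD), robot_in(rmD)}
  through step 1 (drop(b4,rmD,right)): drop {ball_in(b4,rmD)}, keep {ball_in(b1,rmB), robot_in(rmD)}, require {carry(b4,right), robot_in(rmD)}
    → {ball_in(b1,rmB), carry(b4,right), robot_in(rmD)}

== RESULT ==
["ball_in(b1,rmB)", "carry(b4,right)", "robot_in(rmD)"]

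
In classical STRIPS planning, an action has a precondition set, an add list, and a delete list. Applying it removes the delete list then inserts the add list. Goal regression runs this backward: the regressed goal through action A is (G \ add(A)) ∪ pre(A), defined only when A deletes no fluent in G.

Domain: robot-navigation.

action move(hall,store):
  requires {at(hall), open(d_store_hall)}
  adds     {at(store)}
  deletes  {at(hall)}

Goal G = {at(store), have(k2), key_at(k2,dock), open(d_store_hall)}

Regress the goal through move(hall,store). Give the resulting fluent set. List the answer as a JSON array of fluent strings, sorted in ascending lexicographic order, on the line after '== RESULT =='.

Regress:
  G ∩ del = {}  (empty — regression defined)
  G \ add = {at(store), have(k2), key_at(k2,dock), open(d_store_hall)} \ {at(store)} = {have(k2), key_at(k2,dock), open(d_store_hall)}
  ∪ pre   = {have(k2), key_at(k2,dock), open(d_store_hall)} ∪ {at(hall), open(d_store_hall)}
          = {at(hall), have(k2), key_at(k2,dock), open(d_store_hall)}

== RESULT ==
["at(hall)", "have(k2)", "key_at(k2,dock)", "open(d_store_hall)"]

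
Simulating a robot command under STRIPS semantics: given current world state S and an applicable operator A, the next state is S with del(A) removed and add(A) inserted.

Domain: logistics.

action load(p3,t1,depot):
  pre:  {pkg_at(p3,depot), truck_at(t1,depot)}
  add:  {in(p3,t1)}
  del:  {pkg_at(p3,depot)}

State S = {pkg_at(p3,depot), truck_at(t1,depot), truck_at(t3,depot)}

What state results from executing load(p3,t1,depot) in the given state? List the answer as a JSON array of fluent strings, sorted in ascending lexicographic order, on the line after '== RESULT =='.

Progress:
  pre ⊆ S: {pkg_at(p3,depot), truck_at(t1,depot)} ⊆ S  — applicable
  S \ del = {truck_at(t1,depot), truck_at(t3,depot)}
  ∪ add   = {in(p3,t1), truck_at(t1,depot), truck_at(t3,depot)}

== RESULT ==
["in(p3,t1)", "truck_at(t1,depot)", "truck_at(t3,depot)"]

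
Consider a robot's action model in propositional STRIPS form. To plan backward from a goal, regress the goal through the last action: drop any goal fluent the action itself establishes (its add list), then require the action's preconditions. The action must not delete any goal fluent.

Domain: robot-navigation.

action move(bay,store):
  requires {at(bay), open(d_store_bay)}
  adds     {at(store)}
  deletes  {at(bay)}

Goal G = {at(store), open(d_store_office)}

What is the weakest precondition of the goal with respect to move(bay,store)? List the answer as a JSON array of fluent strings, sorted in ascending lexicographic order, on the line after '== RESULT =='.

Regress:
  G ∩ del = {}  (empty — regression defined)
  G \ add = {at(store), open(d_store_office)} \ {at(store)} = {open(d_store_office)}
  ∪ pre   = {open(d_store_office)} ∪ {at(bay), open(d_store_bay)}
          = {at(bay), open(d_store_bay), open(d_store_office)}

== RESULT ==
["at(bay)", "open(d_store_bay)", "open(d_store_office)"]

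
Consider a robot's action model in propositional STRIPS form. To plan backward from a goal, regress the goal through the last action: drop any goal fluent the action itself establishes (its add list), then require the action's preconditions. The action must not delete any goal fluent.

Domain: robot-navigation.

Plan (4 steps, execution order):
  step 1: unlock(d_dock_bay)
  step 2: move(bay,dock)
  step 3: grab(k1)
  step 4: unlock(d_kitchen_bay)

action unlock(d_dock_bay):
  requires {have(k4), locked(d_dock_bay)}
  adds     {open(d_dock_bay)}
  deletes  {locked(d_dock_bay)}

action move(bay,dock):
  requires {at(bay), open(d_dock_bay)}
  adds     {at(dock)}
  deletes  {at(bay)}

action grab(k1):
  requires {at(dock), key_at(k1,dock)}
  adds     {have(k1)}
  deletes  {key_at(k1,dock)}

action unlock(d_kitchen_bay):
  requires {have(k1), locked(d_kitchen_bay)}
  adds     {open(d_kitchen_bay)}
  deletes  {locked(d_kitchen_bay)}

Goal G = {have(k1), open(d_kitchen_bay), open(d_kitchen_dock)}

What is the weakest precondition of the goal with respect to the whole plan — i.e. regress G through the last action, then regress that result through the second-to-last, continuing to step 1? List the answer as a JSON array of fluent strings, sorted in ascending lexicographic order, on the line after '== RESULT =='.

Work backward from the goal:
  through step 4 (unlock(d_kitchen_bay)): drop {open(d_kitchen_bay)}, keep {have(k1), open(d_kitchen_dock)}, require {have(k1), locked(d_kitchen_bay)}
    → {have(k1), locked(d_kitchen_bay), open(d_kitchen_dock)}
  through step 3 (grab(k1)): drop {have(k1)}, keep {locked(d_kitchen_bay), open(d_kitchen_dock)}, require {at(dock), key_at(k1,dock)}
    → {at(dock), key_at(k1,dock), locked(d_kitchen_bay), open(d_kitchen_dock)}
  through step 2 (move(bay,dock)): drop {at(dock)}, keep {key_at(k1,dock), locked(d_kitchen_bay), open(d_kitchen_dock)}, require {at(bay), open(d_dock_bay)}
    → {at(bay), key_at(k1,dock), locked(d_kitchen_bay), open(d_dock_bay), open(d_kitchen_dock)}
  through step 1 (unlock(d_dock_bay)): drop {open(d_dock_bay)}, keep {at(bay), key_at(k1,dock), locked(d_kitchen_bay), open(d_kitchen_dock)}, require {have(k4), locked(d_dock_bay)}
    → {at(bay), have(k4), key_at(k1,dock), locked(d_dock_bay), locked(d_kitchen_bay), open(d_kitchen_dock)}

== RESULT ==
["at(bay)", "have(k4)", "key_at(k1,dock)", "locked(d_dock_bay)", "locked(d_kitchen_bay)", "open(d_kitchen_dock)"]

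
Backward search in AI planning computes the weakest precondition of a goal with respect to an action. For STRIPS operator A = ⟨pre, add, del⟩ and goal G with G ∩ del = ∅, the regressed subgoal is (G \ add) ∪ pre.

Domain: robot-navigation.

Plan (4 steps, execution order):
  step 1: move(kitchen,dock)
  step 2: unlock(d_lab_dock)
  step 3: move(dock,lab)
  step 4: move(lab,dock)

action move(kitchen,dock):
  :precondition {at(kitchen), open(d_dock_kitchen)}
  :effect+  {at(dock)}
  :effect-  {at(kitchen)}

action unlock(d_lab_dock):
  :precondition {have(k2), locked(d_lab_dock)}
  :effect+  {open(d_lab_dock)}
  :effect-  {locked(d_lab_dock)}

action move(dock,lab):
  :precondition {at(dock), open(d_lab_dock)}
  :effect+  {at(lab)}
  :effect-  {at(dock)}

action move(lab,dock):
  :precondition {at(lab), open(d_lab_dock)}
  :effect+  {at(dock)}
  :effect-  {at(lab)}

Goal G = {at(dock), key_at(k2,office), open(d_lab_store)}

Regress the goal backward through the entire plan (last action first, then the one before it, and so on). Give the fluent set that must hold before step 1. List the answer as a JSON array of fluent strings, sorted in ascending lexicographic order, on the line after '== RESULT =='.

Regress step by step:
  through step 4 (move(lab,dock)): drop {at(dock)}, keep {key_at(k2,office), open(d_lab_store)}, require {at(lab), open(d_lab_dock)}
    → {at(lab), key_at(k2,office), open(d_lab_dock), open(d_lab_store)}
  through step 3 (move(dock,lab)): drop {at(lab)}, keep {key_at(k2,office), open(d_lab_dock), open(d_lab_store)}, require {at(dock), open(d_lab_dock)}
    → {at(dock), key_at(k2,office), open(d_lab_dock), open(d_lab_store)}
  through step 2 (unlock(d_lab_dock)): drop {open(d_lab_dock)}, keep {at(dock), key_at(k2,office), open(d_lab_store)}, require {have(k2), locked(d_lab_dock)}
    → {at(dock), have(k2), key_at(k2,office), locked(d_lab_dock), open(d_lab_store)}
  through step 1 (move(kitchen,dock)): drop {at(dock)}, keep {have(k2), key_at(k2,office), locked(d_lab_dock), open(d_lab_store)}, require {at(kitchen), open(d_dock_kitchen)}
    → {at(kitchen), have(k2), key_at(k2,office), locked(d_lab_dock), open(d_dock_kitchen), open(d_lab_store)}

== RESULT ==
["at(kitchen)", "have(k2)", "key_at(k2,office)", "locked(d_lab_dock)", "open(d_dock_kitchen)", "open(d_lab_store)"]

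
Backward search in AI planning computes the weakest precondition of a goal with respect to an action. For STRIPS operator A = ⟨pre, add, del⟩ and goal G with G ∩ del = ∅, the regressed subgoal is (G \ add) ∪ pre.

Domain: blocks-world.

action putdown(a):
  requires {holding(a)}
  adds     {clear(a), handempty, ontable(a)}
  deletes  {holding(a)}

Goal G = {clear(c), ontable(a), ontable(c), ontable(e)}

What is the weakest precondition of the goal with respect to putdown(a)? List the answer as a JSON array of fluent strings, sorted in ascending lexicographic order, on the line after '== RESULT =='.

Compute (G \ add) ∪ pre:
  G ∩ del = {}  (empty — regression defined)
  G \ add = {clear(c), ontable(a), ontable(c), ontable(e)} \ {clear(a), handempty, ontable(a)} = {clear(c), ontable(c), ontable(e)}
  ∪ pre   = {clear(c), ontable(c), ontable(e)} ∪ {holding(a)}
          = {clear(c), holding(a), ontable(c), ontable(e)}

== RESULT ==
["clear(c)", "holding(a)", "ontable(c)", "ontable(e)"]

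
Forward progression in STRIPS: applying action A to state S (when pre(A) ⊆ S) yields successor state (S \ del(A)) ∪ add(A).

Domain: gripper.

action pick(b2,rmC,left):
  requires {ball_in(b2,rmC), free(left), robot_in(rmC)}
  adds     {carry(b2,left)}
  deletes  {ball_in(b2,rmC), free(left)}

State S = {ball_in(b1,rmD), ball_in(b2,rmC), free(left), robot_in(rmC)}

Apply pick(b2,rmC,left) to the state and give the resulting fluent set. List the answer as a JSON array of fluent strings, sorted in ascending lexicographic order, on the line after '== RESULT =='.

Progress:
  pre ⊆ S: {ball_in(b2,rmC), free(left), robot_in(rmC)} ⊆ S  — applicable
  S \ del = {ball_in(b1,rmD), robot_in(rmC)}
  ∪ add   = {ball_in(b1,rmD), carry(b2,left), robot_in(rmC)}

== RESULT ==
["ball_in(b1,rmD)", "carry(b2,left)", "robot_in(rmC)"]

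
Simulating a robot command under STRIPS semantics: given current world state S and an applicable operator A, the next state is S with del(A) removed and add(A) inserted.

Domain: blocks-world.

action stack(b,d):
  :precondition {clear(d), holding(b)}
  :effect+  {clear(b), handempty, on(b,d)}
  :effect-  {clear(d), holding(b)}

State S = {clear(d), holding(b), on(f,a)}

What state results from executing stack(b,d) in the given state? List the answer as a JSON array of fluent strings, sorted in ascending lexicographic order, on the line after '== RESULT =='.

Compute (S \ del) ∪ add:
  pre ⊆ S: {clear(d), holding(b)} ⊆ S  — applicable
  S \ del = {on(f,a)}
  ∪ add   = {clear(b), handempty, on(b,d), on(f,a)}

== RESULT ==
["clear(b)", "handempty", "on(b,d)", "on(f,a)"]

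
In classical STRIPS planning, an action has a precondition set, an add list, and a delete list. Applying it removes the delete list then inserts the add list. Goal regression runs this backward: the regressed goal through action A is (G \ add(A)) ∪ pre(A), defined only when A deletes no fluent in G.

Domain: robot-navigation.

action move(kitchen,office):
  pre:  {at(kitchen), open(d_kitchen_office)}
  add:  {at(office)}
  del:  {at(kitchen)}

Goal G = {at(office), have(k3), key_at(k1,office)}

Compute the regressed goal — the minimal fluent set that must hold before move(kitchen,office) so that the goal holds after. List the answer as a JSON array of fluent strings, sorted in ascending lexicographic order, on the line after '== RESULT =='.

Compute (G \ add) ∪ pre:
  G ∩ del = {}  (empty — regression defined)
  G \ add = {at(office), have(k3), key_at(k1,office)} \ {at(office)} = {have(k3), key_at(k1,office)}
  ∪ pre   = {have(k3), key_at(k1,office)} ∪ {at(kitchen), open(d_kitchen_office)}
          = {at(kitchen), have(k3), key_at(k1,office), open(d_kitchen_office)}

== RESULT ==
["at(kitchen)", "have(k3)", "key_at(k1,office)", "open(d_kitchen_office)"]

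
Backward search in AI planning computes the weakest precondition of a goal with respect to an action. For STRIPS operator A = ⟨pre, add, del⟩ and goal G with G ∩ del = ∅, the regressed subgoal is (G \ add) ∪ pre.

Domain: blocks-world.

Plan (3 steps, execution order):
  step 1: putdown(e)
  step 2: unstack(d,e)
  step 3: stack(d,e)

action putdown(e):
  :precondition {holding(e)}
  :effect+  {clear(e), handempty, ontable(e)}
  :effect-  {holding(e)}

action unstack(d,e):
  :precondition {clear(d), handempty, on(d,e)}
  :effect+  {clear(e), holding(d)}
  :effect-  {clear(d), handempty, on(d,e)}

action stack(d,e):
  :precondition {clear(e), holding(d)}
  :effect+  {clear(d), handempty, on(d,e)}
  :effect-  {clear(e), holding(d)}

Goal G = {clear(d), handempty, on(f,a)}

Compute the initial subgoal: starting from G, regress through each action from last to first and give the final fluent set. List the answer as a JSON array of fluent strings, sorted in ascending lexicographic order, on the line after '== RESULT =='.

Work backward from the goal:
  through step 3 (stack(d,e)): drop {clear(d), handempty}, keep {on(f,a)}, require {clear(e), holding(d)}
    → {clear(e), holding(d), on(f,a)}
  through step 2 (unstack(d,e)): drop {clear(e), holding(d)}, keep {on(f,a)}, require {clear(d), handempty, on(d,e)}
    → {clear(d), handempty, on(d,e), on(f,a)}
  through step 1 (putdown(e)): drop {handempty}, keep {clear(d), on(d,e), on(f,a)}, require {holding(e)}
    → {clear(d), holding(e), on(d,e), on(f,a)}

== RESULT ==
["clear(d)", "holding(e)", "on(d,e)", "on(f,a)"]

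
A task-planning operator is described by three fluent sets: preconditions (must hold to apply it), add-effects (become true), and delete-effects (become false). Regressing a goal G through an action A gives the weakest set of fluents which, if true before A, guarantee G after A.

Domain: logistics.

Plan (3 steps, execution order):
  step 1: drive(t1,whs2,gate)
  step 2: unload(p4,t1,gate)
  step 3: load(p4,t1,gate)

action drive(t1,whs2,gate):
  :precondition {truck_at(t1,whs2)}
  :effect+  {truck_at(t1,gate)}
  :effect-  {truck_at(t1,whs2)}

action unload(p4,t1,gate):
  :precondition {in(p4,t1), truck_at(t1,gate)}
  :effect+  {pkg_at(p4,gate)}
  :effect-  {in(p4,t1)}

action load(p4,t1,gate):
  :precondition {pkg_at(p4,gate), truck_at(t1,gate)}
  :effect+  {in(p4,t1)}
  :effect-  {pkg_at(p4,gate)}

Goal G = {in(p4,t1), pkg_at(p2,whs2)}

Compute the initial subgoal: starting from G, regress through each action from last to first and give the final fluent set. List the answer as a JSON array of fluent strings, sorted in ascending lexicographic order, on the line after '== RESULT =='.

Work backward from the goal:
  through step 3 (load(p4,t1,gate)): drop {in(p4,t1)}, keep {pkg_at(p2,whs2)}, require {pkg_at(p4,gate), truck_at(t1,gate)}
    → {pkg_at(p2,whs2), pkg_at(p4,gate), truck_at(t1,gate)}
  through step 2 (unload(p4,t1,gate)): drop {pkg_at(p4,gate)}, keep {pkg_at(p2,whs2), truck_at(t1,gate)}, require {in(p4,t1), truck_at(t1,gate)}
    → {in(p4,t1), pkg_at(p2,whs2), truck_at(t1,gate)}
  through step 1 (drive(t1,whs2,gate)): drop {truck_at(t1,gate)}, keep {in(p4,t1), pkg_at(p2,whs2)}, require {truck_at(t1,whs2)}
    → {in(p4,t1), pkg_at(p2,whs2), truck_at(t1,whs2)}

== RESULT ==
["in(p4,t1)", "pkg_at(p2,whs2)", "truck_at(t1,whs2)"]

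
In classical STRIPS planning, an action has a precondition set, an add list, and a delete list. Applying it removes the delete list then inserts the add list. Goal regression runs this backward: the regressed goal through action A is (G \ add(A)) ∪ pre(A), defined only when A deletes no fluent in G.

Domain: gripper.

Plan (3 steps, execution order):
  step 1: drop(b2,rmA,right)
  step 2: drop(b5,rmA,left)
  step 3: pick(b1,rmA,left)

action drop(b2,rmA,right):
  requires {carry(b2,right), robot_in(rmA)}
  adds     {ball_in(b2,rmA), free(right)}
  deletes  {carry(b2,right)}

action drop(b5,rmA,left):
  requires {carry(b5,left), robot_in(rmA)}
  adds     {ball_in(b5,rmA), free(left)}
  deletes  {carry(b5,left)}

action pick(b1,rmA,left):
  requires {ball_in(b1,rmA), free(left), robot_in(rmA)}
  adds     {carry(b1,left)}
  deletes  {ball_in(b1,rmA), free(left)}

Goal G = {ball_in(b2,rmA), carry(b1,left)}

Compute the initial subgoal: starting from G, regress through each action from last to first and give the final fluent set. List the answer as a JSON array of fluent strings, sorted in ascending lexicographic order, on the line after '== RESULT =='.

Regress step by step:
  through step 3 (pick(b1,rmA,left)): drop {carry(b1,left)}, keep {ball_in(b2,rmA)}, require {ball_in(b1,rmA), free(left), robot_in(rmA)}
    → {ball_in(b1,rmA), ball_in(b2,rmA), free(left), robot_in(rmA)}
  through step 2 (drop(b5,rmA,left)): drop {free(left)}, keep {ball_in(b1,rmA), ball_in(b2,rmA), robot_in(rmA)}, require {carry(b5,left), robot_in(rmA)}
    → {ball_in(b1,rmA), ball_in(b2,rmA), carry(b5,left), robot_in(rmA)}
  through step 1 (drop(b2,rmA,right)): drop {ball_in(b2,rmA)}, keep {ball_in(b1,rmA), carry(b5,left), robot_in(rmA)}, require {carry(b2,right), robot_in(rmA)}
    → {ball_in(b1,rmA), carry(b2,right), carry(b5,left), robot_in(rmA)}

== RESULT ==
["ball_in(b1,rmA)", "carry(b2,right)", "carry(b5,left)", "robot_in(rmA)"]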